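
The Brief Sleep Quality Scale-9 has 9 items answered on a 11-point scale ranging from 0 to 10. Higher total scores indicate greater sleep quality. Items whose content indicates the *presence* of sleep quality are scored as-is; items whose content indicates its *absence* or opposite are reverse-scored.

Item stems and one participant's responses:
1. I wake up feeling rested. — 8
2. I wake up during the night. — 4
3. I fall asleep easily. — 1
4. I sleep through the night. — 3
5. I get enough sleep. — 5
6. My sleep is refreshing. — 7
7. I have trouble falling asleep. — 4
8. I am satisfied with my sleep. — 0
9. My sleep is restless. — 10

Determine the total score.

Items 2, 7, 9 describe the absence/opposite of sleep quality → reverse-score.
reversed = (0+10) − raw = 10 − raw.
  item 1: 8
  item 2: 10 − 4 = 6
  item 3: 1
  item 4: 3
  item 5: 5
  item 6: 7
  item 7: 10 − 4 = 6
  item 8: 0
  item 9: 10 − 10 = 0
Total = 8 + 6 + 1 + 3 + 5 + 7 + 6 + 0 + 0 = 36

36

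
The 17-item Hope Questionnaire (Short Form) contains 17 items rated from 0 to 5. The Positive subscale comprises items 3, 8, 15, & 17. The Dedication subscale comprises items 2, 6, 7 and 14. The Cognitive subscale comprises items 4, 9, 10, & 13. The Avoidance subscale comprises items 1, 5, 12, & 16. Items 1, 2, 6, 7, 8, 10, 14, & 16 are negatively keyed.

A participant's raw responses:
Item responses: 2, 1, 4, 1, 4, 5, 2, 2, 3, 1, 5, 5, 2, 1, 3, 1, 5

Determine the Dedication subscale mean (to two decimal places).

Dedication items: 2, 6, 7, 14.
Of these, items 2, 6, 7 and 14 are negatively keyed; reverse-coded value = 5 − response.
  item 2: 5 − 1 = 4
  item 6: 5 − 5 = 0
  item 7: 5 − 2 = 3
  item 14: 5 − 1 = 4
Sum = 4 + 0 + 3 + 4 = 11
Mean = 11 / 4 = 2.75

2.75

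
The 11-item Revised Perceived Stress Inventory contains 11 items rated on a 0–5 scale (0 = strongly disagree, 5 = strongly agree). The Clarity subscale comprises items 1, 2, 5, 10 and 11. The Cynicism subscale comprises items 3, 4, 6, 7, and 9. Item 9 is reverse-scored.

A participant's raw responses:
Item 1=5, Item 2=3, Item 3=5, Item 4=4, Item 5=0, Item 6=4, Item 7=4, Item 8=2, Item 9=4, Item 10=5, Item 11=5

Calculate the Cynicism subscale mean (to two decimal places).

3.60

Cynicism items: 3, 4, 6, 7, 9.
Of these, item 9 is reverse-scored; on a 0–5 scale, reversed = 5 − raw.
  item 3: 5
  item 4: 4
  item 6: 4
  item 7: 4
  item 9: 5 − 4 = 1
Sum = 5 + 4 + 4 + 4 + 1 = 18
Mean = 18 / 5 = 3.60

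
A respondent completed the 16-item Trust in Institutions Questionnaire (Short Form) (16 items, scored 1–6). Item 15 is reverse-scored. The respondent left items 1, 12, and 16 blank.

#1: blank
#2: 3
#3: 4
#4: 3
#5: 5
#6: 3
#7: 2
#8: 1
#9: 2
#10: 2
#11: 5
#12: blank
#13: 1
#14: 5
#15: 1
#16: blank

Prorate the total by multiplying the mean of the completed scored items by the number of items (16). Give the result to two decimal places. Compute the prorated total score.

51.69

Reverse-coded (on a 1–6 scale, reversed = 7 − raw):
  item 15: 7 − 1 = 6
Completed scored items (13 of 16): 3, 4, 3, 5, 3, 2, 1, 2, 2, 5, 1, 5, 6; sum = 42.
Person mean = 42 / 13 ≈ 3.2308
Prorated total = (42 / 13) × 16 = 51.69 (to 2 dp)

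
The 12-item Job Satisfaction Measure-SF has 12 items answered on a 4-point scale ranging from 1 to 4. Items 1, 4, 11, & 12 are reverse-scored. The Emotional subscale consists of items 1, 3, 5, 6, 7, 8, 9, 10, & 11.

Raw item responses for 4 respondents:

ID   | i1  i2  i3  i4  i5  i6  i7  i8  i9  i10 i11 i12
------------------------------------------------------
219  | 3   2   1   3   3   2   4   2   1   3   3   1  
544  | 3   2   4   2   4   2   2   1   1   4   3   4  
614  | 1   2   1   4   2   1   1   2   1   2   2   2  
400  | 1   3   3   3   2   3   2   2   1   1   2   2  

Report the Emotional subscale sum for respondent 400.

Respondent 400 raw: 1, 3, 3, 3, 2, 3, 2, 2, 1, 1, 2, 2.
Emotional items: 1, 3, 5, 6, 7, 8, 9, 10, 11.
Reverse-coded (reverse-coded value = 5 − response):
  item 1: 5 − 1 = 4
  item 3: 3
  item 5: 2
  item 6: 3
  item 7: 2
  item 8: 2
  item 9: 1
  item 10: 1
  item 11: 5 − 2 = 3
Sum = 4 + 3 + 2 + 3 + 2 + 2 + 1 + 1 + 3 = 21

21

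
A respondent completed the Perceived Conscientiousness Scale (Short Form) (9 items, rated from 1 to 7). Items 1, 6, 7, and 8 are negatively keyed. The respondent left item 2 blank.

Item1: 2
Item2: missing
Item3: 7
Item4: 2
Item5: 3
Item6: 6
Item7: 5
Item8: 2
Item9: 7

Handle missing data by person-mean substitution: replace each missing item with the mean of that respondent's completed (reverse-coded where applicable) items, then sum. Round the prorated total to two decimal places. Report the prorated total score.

40.50

Reverse-coded (reverse-coded value = 8 − response):
  item 1: 8 − 2 = 6
  item 6: 8 − 6 = 2
  item 7: 8 − 5 = 3
  item 8: 8 − 2 = 6
Completed scored items (8 of 9): 6, 7, 2, 3, 2, 3, 6, 7; sum = 36.
Person mean = 36 / 8 ≈ 4.5000
Prorated total = (36 / 8) × 9 = 40.50 (to 2 dp)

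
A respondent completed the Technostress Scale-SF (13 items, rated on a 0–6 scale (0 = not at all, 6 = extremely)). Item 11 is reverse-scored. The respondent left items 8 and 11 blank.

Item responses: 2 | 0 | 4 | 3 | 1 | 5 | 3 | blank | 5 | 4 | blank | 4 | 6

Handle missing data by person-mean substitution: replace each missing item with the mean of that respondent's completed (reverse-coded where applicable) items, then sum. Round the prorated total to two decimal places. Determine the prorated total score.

Reverse-coded (reversed = (0+6) − raw = 6 − raw):
Completed scored items (11 of 13): 2, 0, 4, 3, 1, 5, 3, 5, 4, 4, 6; sum = 37.
Person mean = 37 / 11 ≈ 3.3636
Prorated total = (37 / 11) × 13 = 43.73 (to 2 dp)

43.73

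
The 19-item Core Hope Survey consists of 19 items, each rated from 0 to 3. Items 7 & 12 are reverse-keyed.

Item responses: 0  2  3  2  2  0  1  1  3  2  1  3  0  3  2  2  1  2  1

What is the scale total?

Reversing items 7 & 12 with 3 − raw:
Total = 0 + 2 + 3 + 2 + 2 + 0 + (3−1) + 1 + 3 + 2 + 1 + (3−3) + 0 + 3 + 2 + 2 + 1 + 2 + 1
      = 0 + 2 + 3 + 2 + 2 + 0 + 2 + 1 + 3 + 2 + 1 + 0 + 0 + 3 + 2 + 2 + 1 + 2 + 1 = 29

29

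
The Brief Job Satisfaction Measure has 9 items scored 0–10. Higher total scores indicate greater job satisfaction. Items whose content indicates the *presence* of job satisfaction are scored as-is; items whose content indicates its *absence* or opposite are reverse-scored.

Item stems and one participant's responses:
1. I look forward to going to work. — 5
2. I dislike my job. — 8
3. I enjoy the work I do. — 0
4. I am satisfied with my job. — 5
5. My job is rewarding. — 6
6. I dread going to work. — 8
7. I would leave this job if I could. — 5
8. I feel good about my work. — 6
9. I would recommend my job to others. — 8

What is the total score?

39

Items 2, 6, 7 describe the absence/opposite of job satisfaction → reverse-score.
reversed = (0+10) − raw = 10 − raw.
  item 1: 5
  item 2: 10 − 8 = 2
  item 3: 0
  item 4: 5
  item 5: 6
  item 6: 10 − 8 = 2
  item 7: 10 − 5 = 5
  item 8: 6
  item 9: 8
Total = 5 + 2 + 0 + 5 + 6 + 2 + 5 + 6 + 8 = 39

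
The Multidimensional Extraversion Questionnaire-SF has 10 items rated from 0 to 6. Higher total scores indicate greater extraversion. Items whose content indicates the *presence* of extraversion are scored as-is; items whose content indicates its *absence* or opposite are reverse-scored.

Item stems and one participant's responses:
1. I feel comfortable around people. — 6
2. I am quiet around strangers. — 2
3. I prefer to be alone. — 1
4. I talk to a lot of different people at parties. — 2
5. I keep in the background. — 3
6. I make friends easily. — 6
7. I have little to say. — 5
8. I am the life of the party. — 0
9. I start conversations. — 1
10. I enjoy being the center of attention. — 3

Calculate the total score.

Items 2, 3, 5, 7 describe the absence/opposite of extraversion → reverse-score.
on a 0–6 scale, reversed = 6 − raw.
  item 1: 6
  item 2: 6 − 2 = 4
  item 3: 6 − 1 = 5
  item 4: 2
  item 5: 6 − 3 = 3
  item 6: 6
  item 7: 6 − 5 = 1
  item 8: 0
  item 9: 1
  item 10: 3
Total = 6 + 4 + 5 + 2 + 3 + 6 + 1 + 0 + 1 + 3 = 31

31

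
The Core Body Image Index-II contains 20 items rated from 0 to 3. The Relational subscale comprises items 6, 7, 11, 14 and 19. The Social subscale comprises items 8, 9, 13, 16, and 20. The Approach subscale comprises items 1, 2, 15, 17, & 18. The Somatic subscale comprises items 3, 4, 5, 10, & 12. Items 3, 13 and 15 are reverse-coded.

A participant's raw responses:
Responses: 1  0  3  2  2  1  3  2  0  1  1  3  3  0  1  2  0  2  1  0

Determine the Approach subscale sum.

5

Approach items: 1, 2, 15, 17, 18.
Of these, item 15 is reverse-coded; reverse-coded value = 3 − response.
  item 1: 1
  item 2: 0
  item 15: 3 − 1 = 2
  item 17: 0
  item 18: 2
Sum = 1 + 0 + 2 + 0 + 2 = 5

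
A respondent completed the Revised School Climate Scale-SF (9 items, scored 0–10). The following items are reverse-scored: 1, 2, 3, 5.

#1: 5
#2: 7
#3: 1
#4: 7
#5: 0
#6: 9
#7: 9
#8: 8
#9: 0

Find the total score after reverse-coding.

60

Reversing items 1, 2, 3 and 5 with 10 − raw:
Total = (10−5) + (10−7) + (10−1) + 7 + (10−0) + 9 + 9 + 8 + 0
      = 5 + 3 + 9 + 7 + 10 + 9 + 9 + 8 + 0 = 60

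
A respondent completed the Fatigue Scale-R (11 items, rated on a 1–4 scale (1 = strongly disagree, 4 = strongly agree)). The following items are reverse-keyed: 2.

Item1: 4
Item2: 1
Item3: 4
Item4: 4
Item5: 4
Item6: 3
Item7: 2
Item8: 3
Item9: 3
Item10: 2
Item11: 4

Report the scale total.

Apply reverse scoring (on a 1–4 scale, reversed = 5 − raw):
  item 2: 5 − 1 = 4
Scored responses: 4, 4, 4, 4, 4, 3, 2, 3, 3, 2, 4
Total = 4 + 4 + 4 + 4 + 4 + 3 + 2 + 3 + 3 + 2 + 4 = 37

37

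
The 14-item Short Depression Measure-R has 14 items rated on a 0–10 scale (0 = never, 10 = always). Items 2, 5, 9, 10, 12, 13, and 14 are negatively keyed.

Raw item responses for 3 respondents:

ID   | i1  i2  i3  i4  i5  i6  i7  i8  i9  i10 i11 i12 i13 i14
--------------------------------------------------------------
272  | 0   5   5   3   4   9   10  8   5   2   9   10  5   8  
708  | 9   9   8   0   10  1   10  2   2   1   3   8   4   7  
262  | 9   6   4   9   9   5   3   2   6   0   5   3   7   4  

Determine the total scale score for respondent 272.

Respondent 272 raw: 0, 5, 5, 3, 4, 9, 10, 8, 5, 2, 9, 10, 5, 8.
Reverse-coded (reversed = (0+10) − raw = 10 − raw):
  item 1: 0
  item 2: 10 − 5 = 5
  item 3: 5
  item 4: 3
  item 5: 10 − 4 = 6
  item 6: 9
  item 7: 10
  item 8: 8
  item 9: 10 − 5 = 5
  item 10: 10 − 2 = 8
  item 11: 9
  item 12: 10 − 10 = 0
  item 13: 10 − 5 = 5
  item 14: 10 − 8 = 2
Sum = 0 + 5 + 5 + 3 + 6 + 9 + 10 + 8 + 5 + 8 + 9 + 0 + 5 + 2 = 75

75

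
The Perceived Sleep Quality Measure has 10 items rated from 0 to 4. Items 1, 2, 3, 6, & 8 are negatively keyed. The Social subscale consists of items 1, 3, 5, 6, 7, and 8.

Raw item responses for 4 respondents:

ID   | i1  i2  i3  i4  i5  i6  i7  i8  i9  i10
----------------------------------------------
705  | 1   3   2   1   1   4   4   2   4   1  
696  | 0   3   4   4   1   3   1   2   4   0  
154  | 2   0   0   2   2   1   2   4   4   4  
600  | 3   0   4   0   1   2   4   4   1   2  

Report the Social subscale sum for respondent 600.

Respondent 600 raw: 3, 0, 4, 0, 1, 2, 4, 4, 1, 2.
Social items: 1, 3, 5, 6, 7, 8.
Reverse-coded (reverse-coded value = 4 − response):
  item 1: 4 − 3 = 1
  item 3: 4 − 4 = 0
  item 5: 1
  item 6: 4 − 2 = 2
  item 7: 4
  item 8: 4 − 4 = 0
Sum = 1 + 0 + 1 + 2 + 4 + 0 = 8

8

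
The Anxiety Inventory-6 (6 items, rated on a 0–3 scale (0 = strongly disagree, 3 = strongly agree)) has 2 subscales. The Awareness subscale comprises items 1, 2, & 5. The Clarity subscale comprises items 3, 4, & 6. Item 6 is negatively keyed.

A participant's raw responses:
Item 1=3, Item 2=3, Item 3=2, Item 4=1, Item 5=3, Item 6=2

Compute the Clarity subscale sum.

4

Clarity items: 3, 4, 6.
Of these, item 6 is negatively keyed; reverse-coded value = 3 − response.
  item 3: 2
  item 4: 1
  item 6: 3 − 2 = 1
Sum = 2 + 1 + 1 = 4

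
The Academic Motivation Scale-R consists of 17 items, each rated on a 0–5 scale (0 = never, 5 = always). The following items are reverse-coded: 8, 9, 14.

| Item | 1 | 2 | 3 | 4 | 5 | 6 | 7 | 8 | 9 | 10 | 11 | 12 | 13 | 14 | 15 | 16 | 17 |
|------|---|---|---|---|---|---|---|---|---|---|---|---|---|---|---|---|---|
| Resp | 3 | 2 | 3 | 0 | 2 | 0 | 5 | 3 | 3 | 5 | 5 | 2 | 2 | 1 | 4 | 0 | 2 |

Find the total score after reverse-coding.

43

Reverse-coded items (reverse-coded value = 5 − response):
  item 8: 5 − 3 = 2
  item 9: 5 − 3 = 2
  item 14: 5 − 1 = 4
After reverse-coding: 3, 2, 3, 0, 2, 0, 5, 2, 2, 5, 5, 2, 2, 4, 4, 0, 2
Total = 3 + 2 + 3 + 0 + 2 + 0 + 5 + 2 + 2 + 5 + 5 + 2 + 2 + 4 + 4 + 0 + 2 = 43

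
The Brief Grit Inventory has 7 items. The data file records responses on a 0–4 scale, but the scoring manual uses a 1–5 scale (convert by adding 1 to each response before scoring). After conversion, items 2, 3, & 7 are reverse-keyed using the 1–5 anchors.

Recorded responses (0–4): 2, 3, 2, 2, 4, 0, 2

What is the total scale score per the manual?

20

Convert to 1–5: 3, 4, 3, 3, 5, 1, 3
Reverse-coded (on a 1–5 scale, reversed = 6 − raw):
  item 2: 6 − 4 = 2
  item 3: 6 − 3 = 3
  item 7: 6 − 3 = 3
Scored: 3, 2, 3, 3, 5, 1, 3
Total = 20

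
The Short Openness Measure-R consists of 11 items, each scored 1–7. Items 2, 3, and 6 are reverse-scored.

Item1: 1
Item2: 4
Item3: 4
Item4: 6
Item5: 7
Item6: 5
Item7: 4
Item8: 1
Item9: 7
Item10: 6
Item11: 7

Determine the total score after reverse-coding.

50

Raw sum = 52. Reverse-scored items: 2, 3, 6; their raw sum = 13.
Each reversal replaces raw with 8 − raw, changing the total by 8 − 2·raw per item.
Total = 52 + 3·8 − 2·13 = 52 + 24 − 26 = 50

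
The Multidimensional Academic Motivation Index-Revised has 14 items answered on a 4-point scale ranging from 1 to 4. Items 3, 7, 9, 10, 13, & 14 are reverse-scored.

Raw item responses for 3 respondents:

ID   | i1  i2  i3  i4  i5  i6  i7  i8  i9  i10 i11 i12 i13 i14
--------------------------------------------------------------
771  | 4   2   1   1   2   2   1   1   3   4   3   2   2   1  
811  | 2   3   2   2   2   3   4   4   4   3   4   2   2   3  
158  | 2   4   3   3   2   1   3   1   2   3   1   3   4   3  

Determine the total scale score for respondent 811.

Respondent 811 raw: 2, 3, 2, 2, 2, 3, 4, 4, 4, 3, 4, 2, 2, 3.
Reverse-coded (reversed = (1+4) − raw = 5 − raw):
  item 1: 2
  item 2: 3
  item 3: 5 − 2 = 3
  item 4: 2
  item 5: 2
  item 6: 3
  item 7: 5 − 4 = 1
  item 8: 4
  item 9: 5 − 4 = 1
  item 10: 5 − 3 = 2
  item 11: 4
  item 12: 2
  item 13: 5 − 2 = 3
  item 14: 5 − 3 = 2
Sum = 2 + 3 + 3 + 2 + 2 + 3 + 1 + 4 + 1 + 2 + 4 + 2 + 3 + 2 = 34

34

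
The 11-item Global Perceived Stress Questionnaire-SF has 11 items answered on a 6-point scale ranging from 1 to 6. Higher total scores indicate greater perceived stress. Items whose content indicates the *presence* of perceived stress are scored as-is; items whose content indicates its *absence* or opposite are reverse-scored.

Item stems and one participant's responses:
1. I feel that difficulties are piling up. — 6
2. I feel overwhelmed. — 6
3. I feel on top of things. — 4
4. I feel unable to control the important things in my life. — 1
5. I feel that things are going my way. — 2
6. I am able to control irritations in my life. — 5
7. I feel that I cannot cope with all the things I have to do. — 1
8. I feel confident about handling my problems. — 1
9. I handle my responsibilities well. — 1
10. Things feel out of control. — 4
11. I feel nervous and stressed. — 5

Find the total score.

Items 3, 5, 6, 8, 9 describe the absence/opposite of perceived stress → reverse-score.
on a 1–6 scale, reversed = 7 − raw.
  item 1: 6
  item 2: 6
  item 3: 7 − 4 = 3
  item 4: 1
  item 5: 7 − 2 = 5
  item 6: 7 − 5 = 2
  item 7: 1
  item 8: 7 − 1 = 6
  item 9: 7 − 1 = 6
  item 10: 4
  item 11: 5
Total = 6 + 6 + 3 + 1 + 5 + 2 + 1 + 6 + 6 + 4 + 5 = 45

45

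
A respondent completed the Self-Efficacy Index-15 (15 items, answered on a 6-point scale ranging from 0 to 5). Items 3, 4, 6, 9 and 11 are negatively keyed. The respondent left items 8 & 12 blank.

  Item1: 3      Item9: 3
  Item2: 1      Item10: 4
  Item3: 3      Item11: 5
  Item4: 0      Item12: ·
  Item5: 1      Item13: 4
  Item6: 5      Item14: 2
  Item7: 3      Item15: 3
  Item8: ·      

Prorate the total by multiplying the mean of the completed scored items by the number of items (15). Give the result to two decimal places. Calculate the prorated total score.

Reverse-coded (reversed = (0+5) − raw = 5 − raw):
  item 3: 5 − 3 = 2
  item 4: 5 − 0 = 5
  item 6: 5 − 5 = 0
  item 9: 5 − 3 = 2
  item 11: 5 − 5 = 0
Completed scored items (13 of 15): 3, 1, 2, 5, 1, 0, 3, 2, 4, 0, 4, 2, 3; sum = 30.
Person mean = 30 / 13 ≈ 2.3077
Prorated total = (30 / 13) × 15 = 34.62 (to 2 dp)

34.62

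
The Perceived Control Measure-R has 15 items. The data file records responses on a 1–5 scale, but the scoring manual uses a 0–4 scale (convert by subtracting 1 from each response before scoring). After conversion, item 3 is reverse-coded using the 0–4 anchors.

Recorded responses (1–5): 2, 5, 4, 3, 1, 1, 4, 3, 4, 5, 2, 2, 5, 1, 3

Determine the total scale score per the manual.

28

Convert to 0–4: 1, 4, 3, 2, 0, 0, 3, 2, 3, 4, 1, 1, 4, 0, 2
Reverse-coded (reverse-coded value = 4 − response):
  item 3: 4 − 3 = 1
Scored: 1, 4, 1, 2, 0, 0, 3, 2, 3, 4, 1, 1, 4, 0, 2
Total = 28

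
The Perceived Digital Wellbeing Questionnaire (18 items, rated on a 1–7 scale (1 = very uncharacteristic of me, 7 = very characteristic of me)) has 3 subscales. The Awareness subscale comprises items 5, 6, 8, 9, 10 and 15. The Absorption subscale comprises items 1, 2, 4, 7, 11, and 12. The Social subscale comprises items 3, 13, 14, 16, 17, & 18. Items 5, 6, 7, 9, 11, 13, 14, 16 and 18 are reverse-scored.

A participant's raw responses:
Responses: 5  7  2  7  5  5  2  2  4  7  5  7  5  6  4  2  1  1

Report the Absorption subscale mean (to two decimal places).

5.83

Absorption items: 1, 2, 4, 7, 11, 12.
Of these, items 7 & 11 are reverse-scored; on a 1–7 scale, reversed = 8 − raw.
  item 1: 5
  item 2: 7
  item 4: 7
  item 7: 8 − 2 = 6
  item 11: 8 − 5 = 3
  item 12: 7
Sum = 5 + 7 + 7 + 6 + 3 + 7 = 35
Mean = 35 / 6 = 5.83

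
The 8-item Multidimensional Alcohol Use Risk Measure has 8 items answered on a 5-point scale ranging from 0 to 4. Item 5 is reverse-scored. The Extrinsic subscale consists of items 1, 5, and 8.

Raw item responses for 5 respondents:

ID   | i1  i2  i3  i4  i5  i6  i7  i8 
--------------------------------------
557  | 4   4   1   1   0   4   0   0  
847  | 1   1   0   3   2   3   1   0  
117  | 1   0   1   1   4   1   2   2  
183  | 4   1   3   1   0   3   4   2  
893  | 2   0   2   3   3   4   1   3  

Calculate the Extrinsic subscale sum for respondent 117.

3

Respondent 117 raw: 1, 0, 1, 1, 4, 1, 2, 2.
Extrinsic items: 1, 5, 8.
Reverse-coded (on a 0–4 scale, reversed = 4 − raw):
  item 1: 1
  item 5: 4 − 4 = 0
  item 8: 2
Sum = 1 + 0 + 2 = 3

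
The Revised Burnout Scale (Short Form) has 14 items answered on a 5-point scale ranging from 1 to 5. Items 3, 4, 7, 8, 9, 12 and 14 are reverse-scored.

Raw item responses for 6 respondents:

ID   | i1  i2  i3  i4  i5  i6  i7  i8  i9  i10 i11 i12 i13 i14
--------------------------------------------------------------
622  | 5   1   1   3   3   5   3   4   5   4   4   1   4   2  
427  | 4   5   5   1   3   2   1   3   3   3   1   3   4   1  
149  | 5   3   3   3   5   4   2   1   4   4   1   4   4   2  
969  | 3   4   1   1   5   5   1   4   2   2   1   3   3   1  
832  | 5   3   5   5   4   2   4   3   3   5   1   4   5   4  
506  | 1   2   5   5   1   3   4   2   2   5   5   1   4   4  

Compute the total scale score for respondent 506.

Respondent 506 raw: 1, 2, 5, 5, 1, 3, 4, 2, 2, 5, 5, 1, 4, 4.
Reverse-coded (reverse-coded value = 6 − response):
  item 1: 1
  item 2: 2
  item 3: 6 − 5 = 1
  item 4: 6 − 5 = 1
  item 5: 1
  item 6: 3
  item 7: 6 − 4 = 2
  item 8: 6 − 2 = 4
  item 9: 6 − 2 = 4
  item 10: 5
  item 11: 5
  item 12: 6 − 1 = 5
  item 13: 4
  item 14: 6 − 4 = 2
Sum = 1 + 2 + 1 + 1 + 1 + 3 + 2 + 4 + 4 + 5 + 5 + 5 + 4 + 2 = 40

40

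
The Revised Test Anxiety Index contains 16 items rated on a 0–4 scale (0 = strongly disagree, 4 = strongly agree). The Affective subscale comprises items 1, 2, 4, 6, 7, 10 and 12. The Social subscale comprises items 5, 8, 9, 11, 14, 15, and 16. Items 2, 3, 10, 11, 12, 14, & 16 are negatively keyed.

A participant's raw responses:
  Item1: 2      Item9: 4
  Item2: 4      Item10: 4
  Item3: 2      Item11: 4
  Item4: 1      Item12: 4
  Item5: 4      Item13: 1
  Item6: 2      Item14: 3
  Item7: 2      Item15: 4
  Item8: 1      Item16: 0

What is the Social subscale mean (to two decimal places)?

2.57

Social items: 5, 8, 9, 11, 14, 15, 16.
Of these, items 11, 14, & 16 are negatively keyed; reverse-coded value = 4 − response.
  item 5: 4
  item 8: 1
  item 9: 4
  item 11: 4 − 4 = 0
  item 14: 4 − 3 = 1
  item 15: 4
  item 16: 4 − 0 = 4
Sum = 4 + 1 + 4 + 0 + 1 + 4 + 4 = 18
Mean = 18 / 7 = 2.57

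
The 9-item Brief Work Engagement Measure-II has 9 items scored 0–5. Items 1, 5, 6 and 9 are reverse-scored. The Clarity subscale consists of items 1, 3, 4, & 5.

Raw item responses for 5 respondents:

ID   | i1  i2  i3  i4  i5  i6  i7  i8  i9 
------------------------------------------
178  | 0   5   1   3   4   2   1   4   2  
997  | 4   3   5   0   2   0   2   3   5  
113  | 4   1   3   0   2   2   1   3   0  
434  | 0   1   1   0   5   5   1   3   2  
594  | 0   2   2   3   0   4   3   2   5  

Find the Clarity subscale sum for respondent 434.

Respondent 434 raw: 0, 1, 1, 0, 5, 5, 1, 3, 2.
Clarity items: 1, 3, 4, 5.
Reverse-coded (on a 0–5 scale, reversed = 5 − raw):
  item 1: 5 − 0 = 5
  item 3: 1
  item 4: 0
  item 5: 5 − 5 = 0
Sum = 5 + 1 + 0 + 0 = 6

6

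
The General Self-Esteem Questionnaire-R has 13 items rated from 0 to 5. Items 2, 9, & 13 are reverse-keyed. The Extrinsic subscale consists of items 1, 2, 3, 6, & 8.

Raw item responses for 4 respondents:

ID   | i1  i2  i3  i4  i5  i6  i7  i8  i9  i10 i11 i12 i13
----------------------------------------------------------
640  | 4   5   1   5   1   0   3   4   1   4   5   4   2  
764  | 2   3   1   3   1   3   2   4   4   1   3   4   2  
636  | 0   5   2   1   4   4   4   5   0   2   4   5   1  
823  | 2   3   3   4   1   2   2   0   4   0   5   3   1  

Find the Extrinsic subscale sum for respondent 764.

12

Respondent 764 raw: 2, 3, 1, 3, 1, 3, 2, 4, 4, 1, 3, 4, 2.
Extrinsic items: 1, 2, 3, 6, 8.
Reverse-coded (reversed = (0+5) − raw = 5 − raw):
  item 1: 2
  item 2: 5 − 3 = 2
  item 3: 1
  item 6: 3
  item 8: 4
Sum = 2 + 2 + 1 + 3 + 4 = 12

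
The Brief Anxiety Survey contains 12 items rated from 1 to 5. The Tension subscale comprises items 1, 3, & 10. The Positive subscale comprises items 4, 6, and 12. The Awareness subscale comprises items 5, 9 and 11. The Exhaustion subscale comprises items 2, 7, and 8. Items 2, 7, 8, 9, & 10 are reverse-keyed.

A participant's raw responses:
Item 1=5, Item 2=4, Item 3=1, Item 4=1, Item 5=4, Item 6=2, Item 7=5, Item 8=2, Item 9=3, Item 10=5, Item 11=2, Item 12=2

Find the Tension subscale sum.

Tension items: 1, 3, 10.
Of these, item 10 is reverse-keyed; reverse-coded value = 6 − response.
  item 1: 5
  item 3: 1
  item 10: 6 − 5 = 1
Sum = 5 + 1 + 1 = 7

7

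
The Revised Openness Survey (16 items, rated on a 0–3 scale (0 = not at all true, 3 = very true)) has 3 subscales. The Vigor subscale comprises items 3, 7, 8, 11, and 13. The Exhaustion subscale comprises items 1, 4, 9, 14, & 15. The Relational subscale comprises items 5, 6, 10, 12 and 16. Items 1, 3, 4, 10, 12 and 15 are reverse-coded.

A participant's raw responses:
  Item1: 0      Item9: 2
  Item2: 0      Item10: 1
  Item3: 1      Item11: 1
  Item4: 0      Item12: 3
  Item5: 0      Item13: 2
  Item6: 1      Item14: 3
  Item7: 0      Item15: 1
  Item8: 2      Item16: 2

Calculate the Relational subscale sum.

Relational items: 5, 6, 10, 12, 16.
Of these, items 10 & 12 are reverse-coded; reversed = (0+3) − raw = 3 − raw.
  item 5: 0
  item 6: 1
  item 10: 3 − 1 = 2
  item 12: 3 − 3 = 0
  item 16: 2
Sum = 0 + 1 + 2 + 0 + 2 = 5

5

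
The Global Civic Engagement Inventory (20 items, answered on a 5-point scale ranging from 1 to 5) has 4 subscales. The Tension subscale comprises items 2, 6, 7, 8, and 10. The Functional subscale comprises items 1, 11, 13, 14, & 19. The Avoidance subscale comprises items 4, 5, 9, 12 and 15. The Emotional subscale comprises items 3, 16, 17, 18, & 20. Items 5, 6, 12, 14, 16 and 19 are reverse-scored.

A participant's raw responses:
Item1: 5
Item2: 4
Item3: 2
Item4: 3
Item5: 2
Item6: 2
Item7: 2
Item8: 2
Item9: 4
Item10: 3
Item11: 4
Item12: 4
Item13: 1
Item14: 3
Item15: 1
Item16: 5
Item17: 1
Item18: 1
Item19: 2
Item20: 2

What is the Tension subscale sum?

Tension items: 2, 6, 7, 8, 10.
Of these, item 6 is reverse-scored; reversed = (1+5) − raw = 6 − raw.
  item 2: 4
  item 6: 6 − 2 = 4
  item 7: 2
  item 8: 2
  item 10: 3
Sum = 4 + 4 + 2 + 2 + 3 = 15

15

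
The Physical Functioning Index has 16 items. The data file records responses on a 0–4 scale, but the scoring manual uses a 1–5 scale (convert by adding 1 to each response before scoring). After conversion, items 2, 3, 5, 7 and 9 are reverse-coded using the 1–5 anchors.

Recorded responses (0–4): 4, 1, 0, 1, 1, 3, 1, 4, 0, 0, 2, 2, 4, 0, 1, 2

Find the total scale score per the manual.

Convert to 1–5: 5, 2, 1, 2, 2, 4, 2, 5, 1, 1, 3, 3, 5, 1, 2, 3
Reverse-coded (reversed = (1+5) − raw = 6 − raw):
  item 2: 6 − 2 = 4
  item 3: 6 − 1 = 5
  item 5: 6 − 2 = 4
  item 7: 6 − 2 = 4
  item 9: 6 − 1 = 5
Scored: 5, 4, 5, 2, 4, 4, 4, 5, 5, 1, 3, 3, 5, 1, 2, 3
Total = 56

56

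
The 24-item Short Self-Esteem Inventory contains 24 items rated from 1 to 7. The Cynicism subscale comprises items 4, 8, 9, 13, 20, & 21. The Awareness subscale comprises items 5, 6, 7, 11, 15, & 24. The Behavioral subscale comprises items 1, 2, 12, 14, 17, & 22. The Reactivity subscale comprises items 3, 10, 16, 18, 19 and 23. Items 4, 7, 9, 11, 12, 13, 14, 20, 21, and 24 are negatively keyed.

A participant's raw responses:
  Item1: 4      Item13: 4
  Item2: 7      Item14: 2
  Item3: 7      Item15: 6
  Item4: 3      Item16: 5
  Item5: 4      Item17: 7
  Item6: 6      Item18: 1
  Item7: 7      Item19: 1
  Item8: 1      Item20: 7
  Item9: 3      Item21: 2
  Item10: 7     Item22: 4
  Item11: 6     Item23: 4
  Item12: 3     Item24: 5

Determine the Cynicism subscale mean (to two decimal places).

3.67

Cynicism items: 4, 8, 9, 13, 20, 21.
Of these, items 4, 9, 13, 20 and 21 are negatively keyed; reverse-coded value = 8 − response.
  item 4: 8 − 3 = 5
  item 8: 1
  item 9: 8 − 3 = 5
  item 13: 8 − 4 = 4
  item 20: 8 − 7 = 1
  item 21: 8 − 2 = 6
Sum = 5 + 1 + 5 + 4 + 1 + 6 = 22
Mean = 22 / 6 = 3.67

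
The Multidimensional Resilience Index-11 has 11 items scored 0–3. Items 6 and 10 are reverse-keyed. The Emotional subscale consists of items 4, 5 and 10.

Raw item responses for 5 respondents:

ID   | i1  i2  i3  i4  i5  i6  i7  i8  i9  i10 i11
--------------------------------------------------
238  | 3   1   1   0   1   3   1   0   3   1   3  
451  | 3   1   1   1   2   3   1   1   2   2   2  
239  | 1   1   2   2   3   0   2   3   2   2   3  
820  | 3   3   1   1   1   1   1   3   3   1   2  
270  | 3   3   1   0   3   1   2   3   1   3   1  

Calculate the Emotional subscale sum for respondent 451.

Respondent 451 raw: 3, 1, 1, 1, 2, 3, 1, 1, 2, 2, 2.
Emotional items: 4, 5, 10.
Reverse-coded (on a 0–3 scale, reversed = 3 − raw):
  item 4: 1
  item 5: 2
  item 10: 3 − 2 = 1
Sum = 1 + 2 + 1 = 4

4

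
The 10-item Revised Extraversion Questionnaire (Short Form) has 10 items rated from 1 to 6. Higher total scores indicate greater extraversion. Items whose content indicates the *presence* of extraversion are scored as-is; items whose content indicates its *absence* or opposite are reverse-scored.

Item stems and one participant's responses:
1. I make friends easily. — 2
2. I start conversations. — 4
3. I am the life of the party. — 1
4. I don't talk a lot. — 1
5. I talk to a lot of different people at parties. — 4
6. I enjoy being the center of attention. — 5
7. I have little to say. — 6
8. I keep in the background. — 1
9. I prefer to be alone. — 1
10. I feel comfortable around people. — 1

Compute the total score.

Items 4, 7, 8, 9 describe the absence/opposite of extraversion → reverse-score.
on a 1–6 scale, reversed = 7 − raw.
  item 1: 2
  item 2: 4
  item 3: 1
  item 4: 7 − 1 = 6
  item 5: 4
  item 6: 5
  item 7: 7 − 6 = 1
  item 8: 7 − 1 = 6
  item 9: 7 − 1 = 6
  item 10: 1
Total = 2 + 4 + 1 + 6 + 4 + 5 + 1 + 6 + 6 + 1 = 36

36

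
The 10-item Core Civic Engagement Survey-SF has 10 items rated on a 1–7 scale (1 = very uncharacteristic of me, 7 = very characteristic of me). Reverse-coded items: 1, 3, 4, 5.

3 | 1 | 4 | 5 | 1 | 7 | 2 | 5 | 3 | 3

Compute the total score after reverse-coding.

40

Reversing items 1, 3, 4 and 5 with 8 − raw:
Total = (8−3) + 1 + (8−4) + (8−5) + (8−1) + 7 + 2 + 5 + 3 + 3
      = 5 + 1 + 4 + 3 + 7 + 7 + 2 + 5 + 3 + 3 = 40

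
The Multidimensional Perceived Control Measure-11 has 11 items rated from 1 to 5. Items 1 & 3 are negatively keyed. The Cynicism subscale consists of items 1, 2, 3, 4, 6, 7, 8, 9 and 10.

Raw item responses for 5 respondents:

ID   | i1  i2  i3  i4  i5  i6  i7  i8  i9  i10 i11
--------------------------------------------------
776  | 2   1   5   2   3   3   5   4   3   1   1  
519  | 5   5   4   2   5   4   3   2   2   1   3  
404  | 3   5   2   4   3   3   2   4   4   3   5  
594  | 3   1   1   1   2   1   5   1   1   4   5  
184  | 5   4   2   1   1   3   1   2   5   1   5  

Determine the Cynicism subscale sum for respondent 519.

22

Respondent 519 raw: 5, 5, 4, 2, 5, 4, 3, 2, 2, 1, 3.
Cynicism items: 1, 2, 3, 4, 6, 7, 8, 9, 10.
Reverse-coded (reverse-coded value = 6 − response):
  item 1: 6 − 5 = 1
  item 2: 5
  item 3: 6 − 4 = 2
  item 4: 2
  item 6: 4
  item 7: 3
  item 8: 2
  item 9: 2
  item 10: 1
Sum = 1 + 5 + 2 + 2 + 4 + 3 + 2 + 2 + 1 = 22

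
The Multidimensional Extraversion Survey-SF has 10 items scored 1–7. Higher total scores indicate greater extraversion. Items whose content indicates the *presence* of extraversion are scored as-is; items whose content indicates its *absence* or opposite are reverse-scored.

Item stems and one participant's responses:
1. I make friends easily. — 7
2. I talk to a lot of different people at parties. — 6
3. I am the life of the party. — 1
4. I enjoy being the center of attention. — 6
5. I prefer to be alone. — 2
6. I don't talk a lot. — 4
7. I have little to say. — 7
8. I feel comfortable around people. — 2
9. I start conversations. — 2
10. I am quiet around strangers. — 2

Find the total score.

Items 5, 6, 7, 10 describe the absence/opposite of extraversion → reverse-score.
reverse-coded value = 8 − response.
  item 1: 7
  item 2: 6
  item 3: 1
  item 4: 6
  item 5: 8 − 2 = 6
  item 6: 8 − 4 = 4
  item 7: 8 − 7 = 1
  item 8: 2
  item 9: 2
  item 10: 8 − 2 = 6
Total = 7 + 6 + 1 + 6 + 6 + 4 + 1 + 2 + 2 + 6 = 41

41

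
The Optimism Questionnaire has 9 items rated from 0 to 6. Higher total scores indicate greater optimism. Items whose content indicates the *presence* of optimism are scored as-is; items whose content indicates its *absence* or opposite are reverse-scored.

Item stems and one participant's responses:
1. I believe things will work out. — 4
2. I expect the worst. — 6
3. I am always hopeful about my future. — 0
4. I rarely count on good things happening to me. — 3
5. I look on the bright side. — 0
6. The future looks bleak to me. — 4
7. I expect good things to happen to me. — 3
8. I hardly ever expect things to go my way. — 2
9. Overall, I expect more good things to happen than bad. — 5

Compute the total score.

Items 2, 4, 6, 8 describe the absence/opposite of optimism → reverse-score.
on a 0–6 scale, reversed = 6 − raw.
  item 1: 4
  item 2: 6 − 6 = 0
  item 3: 0
  item 4: 6 − 3 = 3
  item 5: 0
  item 6: 6 − 4 = 2
  item 7: 3
  item 8: 6 − 2 = 4
  item 9: 5
Total = 4 + 0 + 0 + 3 + 0 + 2 + 3 + 4 + 5 = 21

21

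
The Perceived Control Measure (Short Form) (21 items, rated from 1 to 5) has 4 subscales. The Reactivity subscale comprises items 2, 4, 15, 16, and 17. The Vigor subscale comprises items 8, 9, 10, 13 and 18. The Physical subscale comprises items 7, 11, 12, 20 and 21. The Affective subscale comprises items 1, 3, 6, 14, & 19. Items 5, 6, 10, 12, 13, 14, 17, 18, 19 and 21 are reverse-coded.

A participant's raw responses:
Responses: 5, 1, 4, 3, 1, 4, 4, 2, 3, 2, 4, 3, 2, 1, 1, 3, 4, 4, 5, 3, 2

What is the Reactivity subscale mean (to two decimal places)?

Reactivity items: 2, 4, 15, 16, 17.
Of these, item 17 is reverse-coded; on a 1–5 scale, reversed = 6 − raw.
  item 2: 1
  item 4: 3
  item 15: 1
  item 16: 3
  item 17: 6 − 4 = 2
Sum = 1 + 3 + 1 + 3 + 2 = 10
Mean = 10 / 5 = 2.00

2.00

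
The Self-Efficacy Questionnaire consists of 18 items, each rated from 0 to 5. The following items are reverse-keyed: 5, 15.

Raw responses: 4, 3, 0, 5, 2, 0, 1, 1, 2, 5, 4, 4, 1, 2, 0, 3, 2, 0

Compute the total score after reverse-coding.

Reverse-coded items (reversed = (0+5) − raw = 5 − raw):
  item 5: 5 − 2 = 3
  item 15: 5 − 0 = 5
Scored items: 4, 3, 0, 5, 3, 0, 1, 1, 2, 5, 4, 4, 1, 2, 5, 3, 2, 0
Total = 4 + 3 + 0 + 5 + 3 + 0 + 1 + 1 + 2 + 5 + 4 + 4 + 1 + 2 + 5 + 3 + 2 + 0 = 45

45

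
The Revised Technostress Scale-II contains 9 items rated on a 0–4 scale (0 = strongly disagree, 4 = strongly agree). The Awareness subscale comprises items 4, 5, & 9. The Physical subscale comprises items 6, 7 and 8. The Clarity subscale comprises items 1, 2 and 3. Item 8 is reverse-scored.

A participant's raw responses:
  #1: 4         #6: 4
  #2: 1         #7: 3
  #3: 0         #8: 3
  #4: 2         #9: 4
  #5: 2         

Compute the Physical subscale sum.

8

Physical items: 6, 7, 8.
Of these, item 8 is reverse-scored; on a 0–4 scale, reversed = 4 − raw.
  item 6: 4
  item 7: 3
  item 8: 4 − 3 = 1
Sum = 4 + 3 + 1 = 8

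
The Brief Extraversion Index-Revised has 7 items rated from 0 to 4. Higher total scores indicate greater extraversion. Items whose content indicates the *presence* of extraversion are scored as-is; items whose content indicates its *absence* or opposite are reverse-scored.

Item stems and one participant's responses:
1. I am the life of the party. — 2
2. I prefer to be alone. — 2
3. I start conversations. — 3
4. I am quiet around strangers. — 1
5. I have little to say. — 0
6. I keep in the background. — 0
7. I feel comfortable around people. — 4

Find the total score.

Items 2, 4, 5, 6 describe the absence/opposite of extraversion → reverse-score.
on a 0–4 scale, reversed = 4 − raw.
  item 1: 2
  item 2: 4 − 2 = 2
  item 3: 3
  item 4: 4 − 1 = 3
  item 5: 4 − 0 = 4
  item 6: 4 − 0 = 4
  item 7: 4
Total = 2 + 2 + 3 + 3 + 4 + 4 + 4 = 22

22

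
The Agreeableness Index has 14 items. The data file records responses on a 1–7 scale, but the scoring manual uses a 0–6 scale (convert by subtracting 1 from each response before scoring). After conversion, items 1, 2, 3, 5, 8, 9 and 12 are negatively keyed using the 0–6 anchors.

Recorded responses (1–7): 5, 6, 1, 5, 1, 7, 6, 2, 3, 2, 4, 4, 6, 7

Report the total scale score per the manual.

57

Convert to 0–6: 4, 5, 0, 4, 0, 6, 5, 1, 2, 1, 3, 3, 5, 6
Reverse-coded (reversed = (0+6) − raw = 6 − raw):
  item 1: 6 − 4 = 2
  item 2: 6 − 5 = 1
  item 3: 6 − 0 = 6
  item 5: 6 − 0 = 6
  item 8: 6 − 1 = 5
  item 9: 6 − 2 = 4
  item 12: 6 − 3 = 3
Scored: 2, 1, 6, 4, 6, 6, 5, 5, 4, 1, 3, 3, 5, 6
Total = 57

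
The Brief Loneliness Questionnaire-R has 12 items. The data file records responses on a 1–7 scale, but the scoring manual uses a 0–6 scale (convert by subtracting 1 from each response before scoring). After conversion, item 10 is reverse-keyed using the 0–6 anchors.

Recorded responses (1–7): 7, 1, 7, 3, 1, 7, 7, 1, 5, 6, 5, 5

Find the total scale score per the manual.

Convert to 0–6: 6, 0, 6, 2, 0, 6, 6, 0, 4, 5, 4, 4
Reverse-coded (reverse-coded value = 6 − response):
  item 10: 6 − 5 = 1
Scored: 6, 0, 6, 2, 0, 6, 6, 0, 4, 1, 4, 4
Total = 39

39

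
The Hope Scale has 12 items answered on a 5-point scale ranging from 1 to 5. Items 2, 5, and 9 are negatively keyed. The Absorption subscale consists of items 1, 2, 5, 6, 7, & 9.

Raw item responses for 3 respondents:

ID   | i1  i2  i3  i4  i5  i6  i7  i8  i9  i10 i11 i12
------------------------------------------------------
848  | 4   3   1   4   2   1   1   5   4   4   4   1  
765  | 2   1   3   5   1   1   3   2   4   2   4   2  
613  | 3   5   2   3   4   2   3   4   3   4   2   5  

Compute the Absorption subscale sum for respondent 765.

Respondent 765 raw: 2, 1, 3, 5, 1, 1, 3, 2, 4, 2, 4, 2.
Absorption items: 1, 2, 5, 6, 7, 9.
Reverse-coded (reverse-coded value = 6 − response):
  item 1: 2
  item 2: 6 − 1 = 5
  item 5: 6 − 1 = 5
  item 6: 1
  item 7: 3
  item 9: 6 − 4 = 2
Sum = 2 + 5 + 5 + 1 + 3 + 2 = 18

18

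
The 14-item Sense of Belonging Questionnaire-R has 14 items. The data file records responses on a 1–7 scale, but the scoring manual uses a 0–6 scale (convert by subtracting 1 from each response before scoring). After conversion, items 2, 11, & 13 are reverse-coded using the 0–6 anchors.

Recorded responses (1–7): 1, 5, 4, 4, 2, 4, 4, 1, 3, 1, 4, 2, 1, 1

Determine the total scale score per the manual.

Convert to 0–6: 0, 4, 3, 3, 1, 3, 3, 0, 2, 0, 3, 1, 0, 0
Reverse-coded (on a 0–6 scale, reversed = 6 − raw):
  item 2: 6 − 4 = 2
  item 11: 6 − 3 = 3
  item 13: 6 − 0 = 6
Scored: 0, 2, 3, 3, 1, 3, 3, 0, 2, 0, 3, 1, 6, 0
Total = 27

27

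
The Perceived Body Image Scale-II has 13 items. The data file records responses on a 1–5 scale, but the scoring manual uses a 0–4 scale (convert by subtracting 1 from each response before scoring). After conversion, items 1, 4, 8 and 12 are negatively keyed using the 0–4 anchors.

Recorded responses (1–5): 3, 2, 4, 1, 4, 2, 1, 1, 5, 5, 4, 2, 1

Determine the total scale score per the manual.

32

Convert to 0–4: 2, 1, 3, 0, 3, 1, 0, 0, 4, 4, 3, 1, 0
Reverse-coded (on a 0–4 scale, reversed = 4 − raw):
  item 1: 4 − 2 = 2
  item 4: 4 − 0 = 4
  item 8: 4 − 0 = 4
  item 12: 4 − 1 = 3
Scored: 2, 1, 3, 4, 3, 1, 0, 4, 4, 4, 3, 3, 0
Total = 32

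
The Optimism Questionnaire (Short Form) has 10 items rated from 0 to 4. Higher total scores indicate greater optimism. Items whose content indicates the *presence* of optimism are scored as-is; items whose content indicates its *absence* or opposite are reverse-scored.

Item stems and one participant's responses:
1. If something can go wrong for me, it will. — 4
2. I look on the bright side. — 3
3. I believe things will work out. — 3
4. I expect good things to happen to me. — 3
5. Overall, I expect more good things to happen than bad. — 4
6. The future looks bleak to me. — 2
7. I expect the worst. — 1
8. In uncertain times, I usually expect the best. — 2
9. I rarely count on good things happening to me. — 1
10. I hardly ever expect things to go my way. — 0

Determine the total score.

27

Items 1, 6, 7, 9, 10 describe the absence/opposite of optimism → reverse-score.
reverse-coded value = 4 − response.
  item 1: 4 − 4 = 0
  item 2: 3
  item 3: 3
  item 4: 3
  item 5: 4
  item 6: 4 − 2 = 2
  item 7: 4 − 1 = 3
  item 8: 2
  item 9: 4 − 1 = 3
  item 10: 4 − 0 = 4
Total = 0 + 3 + 3 + 3 + 4 + 2 + 3 + 2 + 3 + 4 = 27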